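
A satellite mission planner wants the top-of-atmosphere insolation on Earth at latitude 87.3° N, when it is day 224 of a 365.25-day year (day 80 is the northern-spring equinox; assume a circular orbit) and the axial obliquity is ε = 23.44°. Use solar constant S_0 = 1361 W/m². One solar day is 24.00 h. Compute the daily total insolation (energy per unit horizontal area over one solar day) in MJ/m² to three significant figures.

Solar longitude: L_s = 360° × (224 − 80)/365.25 = 141.930°.
sin δ = sin 23.44° × sin 141.930° = 0.24528, so δ = +14.199°.
cos h₀ = −tan(+87.3°) tan(+14.199°) = -5.3652 ≤ −1 ⇒ polar day, h₀ = π.
Bracket: h₀ sin ϕ sin δ + cos ϕ cos δ sin h₀ = 3.1416×0.99889×0.24528 + 0.04711×0.96945×0.00000 = 0.769716 + 0.000000 = 0.769716.
Q̄ = (S_0/π) × [bracket] = (1361/π) × 0.769716 = 333.46 W/m².
Daily total = Q̄ × 24.00 h × 3600 s/h = 333.46 × 24.00 × 3600 / 10⁶ = 28.81 MJ/m².

28.8 MJ/m²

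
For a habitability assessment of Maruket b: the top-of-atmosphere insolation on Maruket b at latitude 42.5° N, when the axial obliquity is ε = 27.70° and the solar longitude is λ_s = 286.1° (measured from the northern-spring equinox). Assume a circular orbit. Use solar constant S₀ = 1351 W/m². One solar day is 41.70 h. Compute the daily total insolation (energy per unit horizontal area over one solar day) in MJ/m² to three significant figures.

Solar declination: sin δ = sin ε · sin λ_s = sin 27.70° × sin 286.1° = -0.44661, so δ = -26.526°.
cos H₀ = −tan(+42.5°) tan(-26.526°) = 0.4574, H₀ = 1.0957 rad.
Bracket: H₀ sin φ sin δ + cos φ cos δ sin H₀ = 1.0957×0.67559×-0.44661 + 0.73728×0.89473×0.88926 = -0.330600 + 0.586615 = 0.256015.
Q̄ = (S₀/π) × [bracket] = (1351/π) × 0.256015 = 110.10 W/m².
Daily total = Q̄ × 41.70 h × 3600 s/h = 110.10 × 41.70 × 3600 / 10⁶ = 16.53 MJ/m².

16.5 MJ/m²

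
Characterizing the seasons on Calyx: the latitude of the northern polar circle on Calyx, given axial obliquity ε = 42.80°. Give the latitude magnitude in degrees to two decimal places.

The polar circle is the lowest latitude that experiences at least one full rotation of continuous daylight at the northern-summer solstice; it lies at |φ| = 90° − ε = 90° − 42.80° = 47.20°.

47.20°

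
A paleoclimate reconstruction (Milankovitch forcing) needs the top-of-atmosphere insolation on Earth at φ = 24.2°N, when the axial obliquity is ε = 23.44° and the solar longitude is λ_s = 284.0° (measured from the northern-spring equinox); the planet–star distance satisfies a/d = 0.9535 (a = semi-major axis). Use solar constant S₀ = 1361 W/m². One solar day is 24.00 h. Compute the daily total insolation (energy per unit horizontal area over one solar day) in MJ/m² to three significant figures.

Solar declination: sin δ = sin ε · sin λ_s = sin 23.44° × sin 284.0° = -0.38597, so δ = -22.704°.
cos H₀ = −tan(+24.2°) tan(-22.704°) = 0.1880, H₀ = 1.3816 rad.
Bracket: H₀ sin φ sin δ + cos φ cos δ sin H₀ = 1.3816×0.40992×-0.38597 + 0.91212×0.92251×0.98216 = -0.218592 + 0.826429 = 0.607837.
Inverse-square distance factor (a/d)² = 0.9535² = 0.909162.
Q̄ = (S₀/π) × 0.909162 × [bracket] = (1361/π) × 0.909162 × 0.607837 = 239.41 W/m².
Daily total = Q̄ × 24.00 h × 3600 s/h = 239.41 × 24.00 × 3600 / 10⁶ = 20.69 MJ/m².

20.7 MJ/m²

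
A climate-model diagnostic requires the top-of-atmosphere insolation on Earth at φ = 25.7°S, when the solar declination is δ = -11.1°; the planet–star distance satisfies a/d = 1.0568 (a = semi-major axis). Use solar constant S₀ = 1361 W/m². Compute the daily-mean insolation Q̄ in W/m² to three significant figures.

cos H₀ = −tan(-25.7°) tan(-11.100°) = -0.0944, H₀ = 1.6654 rad.
Bracket: H₀ sin φ sin δ + cos φ cos δ sin H₀ = 1.6654×-0.43366×-0.19252 + 0.90108×0.98129×0.99553 = 0.139041 + 0.880268 = 1.019309.
Inverse-square distance factor (a/d)² = 1.0568² = 1.116826.
Q̄ = (S₀/π) × 1.116826 × [bracket] = (1361/π) × 1.116826 × 1.019309 = 493.2 W/m².

Q̄ ≈ 493 W/m²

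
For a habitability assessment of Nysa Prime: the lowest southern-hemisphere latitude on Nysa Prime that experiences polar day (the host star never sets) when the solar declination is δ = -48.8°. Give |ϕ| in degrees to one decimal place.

Polar day requires cos h₀ = −tan ϕ tan δ ≤ −1, i.e. tan ϕ tan δ ≥ 1.
The boundary is |tan ϕ| · |tan δ| = 1, so |ϕ| = 90° − |δ| = 90° − 48.8° = 41.2° in the southern hemisphere.

|ϕ| = 41.2°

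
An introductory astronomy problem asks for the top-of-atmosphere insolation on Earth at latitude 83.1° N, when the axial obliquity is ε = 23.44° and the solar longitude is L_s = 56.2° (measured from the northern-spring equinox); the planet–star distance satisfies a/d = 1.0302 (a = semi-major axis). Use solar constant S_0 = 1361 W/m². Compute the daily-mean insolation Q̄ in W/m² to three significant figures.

Solar declination: sin δ = sin ε · sin L_s = sin 23.44° × sin 56.2° = 0.33056, so δ = +19.303°.
cos h₀ = −tan(+83.1°) tan(+19.303°) = -2.8943 ≤ −1 ⇒ polar day, h₀ = π.
Bracket: h₀ sin ϕ sin δ + cos ϕ cos δ sin h₀ = 3.1416×0.99276×0.33056 + 0.12014×0.94379×0.00000 = 1.030969 + 0.000000 = 1.030969.
Inverse-square distance factor (a/d)² = 1.0302² = 1.061312.
Q̄ = (S_0/π) × 1.061312 × [bracket] = (1361/π) × 1.061312 × 1.030969 = 474.0 W/m².

Q̄ ≈ 474 W/m²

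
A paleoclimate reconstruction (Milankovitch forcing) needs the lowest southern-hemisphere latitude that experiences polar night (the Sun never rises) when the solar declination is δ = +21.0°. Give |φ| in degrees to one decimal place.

|φ| = 69.0°

Polar night requires cos H₀ = −tan φ tan δ ≥ 1, i.e. tan φ tan δ ≤ −1.
The boundary is |tan φ| · |tan δ| = 1, so |φ| = 90° − |δ| = 90° − 21.0° = 69.0° in the southern hemisphere.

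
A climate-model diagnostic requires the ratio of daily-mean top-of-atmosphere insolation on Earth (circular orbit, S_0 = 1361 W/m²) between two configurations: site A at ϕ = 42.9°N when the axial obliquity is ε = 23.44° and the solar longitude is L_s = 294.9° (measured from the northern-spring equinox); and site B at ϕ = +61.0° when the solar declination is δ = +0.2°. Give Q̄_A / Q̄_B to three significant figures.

— Configuration A (ϕ=+42.9°):
Solar declination: sin δ = sin ε · sin L_s = sin 23.44° × sin 294.9° = -0.36081, so δ = -21.150°.
cos h₀ = −tan(+42.9°) tan(-21.150°) = 0.3595, h₀ = 1.2031 rad.
Bracket: h₀ sin ϕ sin δ + cos ϕ cos δ sin h₀ = 1.2031×0.68072×-0.36081 + 0.73254×0.93264×0.93314 = -0.295494 + 0.637518 = 0.342024.
Q̄ = (S_0/π) × [bracket] = (1361/π) × 0.342024 = 148.17 W/m².
— Configuration B (ϕ=+61.0°):
cos h₀ = −tan(+61.0°) tan(+0.200°) = -0.0063, h₀ = 1.5771 rad.
Bracket: h₀ sin ϕ sin δ + cos ϕ cos δ sin h₀ = 1.5771×0.87462×0.00349 + 0.48481×0.99999×0.99998 = 0.004814 + 0.484795 = 0.489609.
Q̄ = (S_0/π) × [bracket] = (1361/π) × 0.489609 = 212.11 W/m².
Ratio Q̄_A / Q̄_B = 148.17 / 212.11 = 0.6986.

Q̄_A / Q̄_B ≈ 0.699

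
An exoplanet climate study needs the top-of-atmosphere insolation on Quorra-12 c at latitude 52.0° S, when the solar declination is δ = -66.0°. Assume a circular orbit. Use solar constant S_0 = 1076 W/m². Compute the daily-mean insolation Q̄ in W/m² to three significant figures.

cos h₀ = −tan(-52.0°) tan(-66.000°) = -2.8748 ≤ −1 ⇒ polar day, h₀ = π.
Bracket: h₀ sin ϕ sin δ + cos ϕ cos δ sin h₀ = 3.1416×-0.78801×-0.91355 + 0.61566×0.40674×0.00000 = 2.261596 + 0.000000 = 2.261596.
Q̄ = (S_0/π) × [bracket] = (1076/π) × 2.261596 = 774.6 W/m².

Q̄ ≈ 775 W/m²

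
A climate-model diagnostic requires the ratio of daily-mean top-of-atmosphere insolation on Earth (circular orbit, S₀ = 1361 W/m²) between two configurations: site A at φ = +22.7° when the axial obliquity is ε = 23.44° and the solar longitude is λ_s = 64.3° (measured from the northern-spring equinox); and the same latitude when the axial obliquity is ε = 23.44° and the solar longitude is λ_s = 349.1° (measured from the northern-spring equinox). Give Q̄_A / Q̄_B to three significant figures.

Q̄_A / Q̄_B ≈ 1.25

— Configuration A (φ=+22.7°):
Solar declination: sin δ = sin ε · sin λ_s = sin 23.44° × sin 64.3° = 0.35844, so δ = +21.004°.
cos H₀ = −tan(+22.7°) tan(+21.004°) = -0.1606, H₀ = 1.7321 rad.
Bracket: H₀ sin φ sin δ + cos φ cos δ sin H₀ = 1.7321×0.38591×0.35844 + 0.92254×0.93355×0.98702 = 0.239594 + 0.850058 = 1.089652.
Q̄ = (S₀/π) × [bracket] = (1361/π) × 1.089652 = 472.06 W/m².
— Configuration B (φ=+22.7°):
Solar declination: sin δ = sin ε · sin λ_s = sin 23.44° × sin 349.1° = -0.07522, so δ = -4.314°.
cos H₀ = −tan(+22.7°) tan(-4.314°) = 0.0316, H₀ = 1.5392 rad.
Bracket: H₀ sin φ sin δ + cos φ cos δ sin H₀ = 1.5392×0.38591×-0.07522 + 0.92254×0.99717×0.99950 = -0.044680 + 0.919469 = 0.874789.
Q̄ = (S₀/π) × [bracket] = (1361/π) × 0.874789 = 378.98 W/m².
Ratio Q̄_A / Q̄_B = 472.06 / 378.98 = 1.246.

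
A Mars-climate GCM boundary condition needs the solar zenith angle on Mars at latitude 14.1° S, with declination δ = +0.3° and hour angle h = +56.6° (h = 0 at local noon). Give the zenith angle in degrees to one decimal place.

cos θ_z = sin φ sin δ + cos φ cos δ cos h = -0.001276 + 0.533889 = 0.532613.
θ_z = arccos(0.532613) = 57.8°.

θ_z = 57.8°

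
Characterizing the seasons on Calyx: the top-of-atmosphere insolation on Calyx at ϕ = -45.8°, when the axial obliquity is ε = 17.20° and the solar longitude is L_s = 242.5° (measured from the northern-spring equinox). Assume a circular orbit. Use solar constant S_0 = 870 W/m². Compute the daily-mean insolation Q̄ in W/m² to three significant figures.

Solar declination: sin δ = sin ε · sin L_s = sin 17.20° × sin 242.5° = -0.26230, so δ = -15.206°.
cos h₀ = −tan(-45.8°) tan(-15.206°) = -0.2795, h₀ = 1.8541 rad.
Bracket: h₀ sin ϕ sin δ + cos ϕ cos δ sin h₀ = 1.8541×-0.71691×-0.26230 + 0.69717×0.96499×0.96014 = 0.348655 + 0.645946 = 0.994601.
Q̄ = (S_0/π) × [bracket] = (870/π) × 0.994601 = 275.4 W/m².

Q̄ ≈ 275 W/m²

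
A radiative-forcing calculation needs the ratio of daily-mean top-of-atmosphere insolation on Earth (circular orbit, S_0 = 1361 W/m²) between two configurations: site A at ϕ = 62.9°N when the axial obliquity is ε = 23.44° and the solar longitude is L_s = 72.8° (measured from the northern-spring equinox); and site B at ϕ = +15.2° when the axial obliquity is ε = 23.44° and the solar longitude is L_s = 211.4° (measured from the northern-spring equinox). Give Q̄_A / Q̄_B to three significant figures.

Q̄_A / Q̄_B ≈ 1.28

— Configuration A (ϕ=+62.9°):
Solar declination: sin δ = sin ε · sin L_s = sin 23.44° × sin 72.8° = 0.38000, so δ = +22.334°.
cos h₀ = −tan(+62.9°) tan(+22.334°) = -0.8028, h₀ = 2.5028 rad.
Bracket: h₀ sin ϕ sin δ + cos ϕ cos δ sin h₀ = 2.5028×0.89021×0.38000 + 0.45554×0.92499×0.59624 = 0.846647 + 0.251238 = 1.097885.
Q̄ = (S_0/π) × [bracket] = (1361/π) × 1.097885 = 475.63 W/m².
— Configuration B (ϕ=+15.2°):
Solar declination: sin δ = sin ε · sin L_s = sin 23.44° × sin 211.4° = -0.20725, so δ = -11.961°.
cos h₀ = −tan(+15.2°) tan(-11.961°) = 0.0576, h₀ = 1.5132 rad.
Bracket: h₀ sin ϕ sin δ + cos ϕ cos δ sin h₀ = 1.5132×0.26219×-0.20725 + 0.96502×0.97829×0.99834 = -0.082226 + 0.942502 = 0.860276.
Q̄ = (S_0/π) × [bracket] = (1361/π) × 0.860276 = 372.69 W/m².
Ratio Q̄_A / Q̄_B = 475.63 / 372.69 = 1.276.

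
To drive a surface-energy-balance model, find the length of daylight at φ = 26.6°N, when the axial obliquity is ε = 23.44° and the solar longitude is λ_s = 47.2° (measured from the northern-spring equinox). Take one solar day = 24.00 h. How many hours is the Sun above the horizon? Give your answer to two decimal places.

13.17 h

Solar declination: sin δ = sin ε · sin λ_s = sin 23.44° × sin 47.2° = 0.29187, so δ = +16.970°.
cos H₀ = −tan φ · tan δ = −tan(+26.6°) × tan(+16.970°) = -0.1528, so H₀ = 1.7242 rad = 98.79°.
Daylight = 2H₀/(2π) × 24.00 h = (1.7242/π) × 24.00 = 13.17 h.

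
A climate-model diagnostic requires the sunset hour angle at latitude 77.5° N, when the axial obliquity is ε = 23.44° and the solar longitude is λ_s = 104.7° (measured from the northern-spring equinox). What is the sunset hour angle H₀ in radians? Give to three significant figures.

H₀ = 3.14 rad

Solar declination: sin δ = sin ε · sin λ_s = sin 23.44° × sin 104.7° = 0.38477, so δ = +22.629°.
Sunrise equation: cos H₀ = −tan φ · tan δ = -1.8803 ≤ −1, so the Sun never sets (polar day) and H₀ = π.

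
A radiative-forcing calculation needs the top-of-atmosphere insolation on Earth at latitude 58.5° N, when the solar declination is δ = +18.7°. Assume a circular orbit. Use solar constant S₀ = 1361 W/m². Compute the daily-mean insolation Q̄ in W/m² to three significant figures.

Q̄ ≈ 434 W/m²

cos H₀ = −tan(+58.5°) tan(+18.700°) = -0.5524, H₀ = 2.1560 rad.
Bracket: H₀ sin φ sin δ + cos φ cos δ sin H₀ = 2.1560×0.85264×0.32061 + 0.52250×0.94721×0.83361 = 0.589375 + 0.412568 = 1.001943.
Q̄ = (S₀/π) × [bracket] = (1361/π) × 1.001943 = 434.1 W/m².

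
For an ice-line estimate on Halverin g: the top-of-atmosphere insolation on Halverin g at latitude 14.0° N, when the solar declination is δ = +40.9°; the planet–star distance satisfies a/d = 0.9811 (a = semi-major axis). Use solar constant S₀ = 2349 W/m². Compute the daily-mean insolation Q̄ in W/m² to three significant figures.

Q̄ ≈ 719 W/m²

cos H₀ = −tan(+14.0°) tan(+40.900°) = -0.2160, H₀ = 1.7885 rad.
Bracket: H₀ sin φ sin δ + cos φ cos δ sin H₀ = 1.7885×0.24192×0.65474 + 0.97030×0.75585×0.97640 = 0.283289 + 0.716093 = 0.999382.
Inverse-square distance factor (a/d)² = 0.9811² = 0.962557.
Q̄ = (S₀/π) × 0.962557 × [bracket] = (2349/π) × 0.962557 × 0.999382 = 719.3 W/m².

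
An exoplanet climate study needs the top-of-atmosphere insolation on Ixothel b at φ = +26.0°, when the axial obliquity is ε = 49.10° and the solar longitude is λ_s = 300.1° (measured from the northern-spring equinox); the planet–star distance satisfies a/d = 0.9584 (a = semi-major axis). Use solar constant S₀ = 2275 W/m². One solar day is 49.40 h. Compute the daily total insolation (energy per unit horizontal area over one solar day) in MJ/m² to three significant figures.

Solar declination: sin δ = sin ε · sin λ_s = sin 49.10° × sin 300.1° = -0.65393, so δ = -40.838°.
cos H₀ = −tan(+26.0°) tan(-40.838°) = 0.4216, H₀ = 1.1356 rad.
Bracket: H₀ sin φ sin δ + cos φ cos δ sin H₀ = 1.1356×0.43837×-0.65393 + 0.89879×0.75656×0.90680 = -0.325535 + 0.616614 = 0.291079.
Inverse-square distance factor (a/d)² = 0.9584² = 0.918531.
Q̄ = (S₀/π) × 0.918531 × [bracket] = (2275/π) × 0.918531 × 0.291079 = 193.61 W/m².
Daily total = Q̄ × 49.40 h × 3600 s/h = 193.61 × 49.40 × 3600 / 10⁶ = 34.43 MJ/m².

34.4 MJ/m²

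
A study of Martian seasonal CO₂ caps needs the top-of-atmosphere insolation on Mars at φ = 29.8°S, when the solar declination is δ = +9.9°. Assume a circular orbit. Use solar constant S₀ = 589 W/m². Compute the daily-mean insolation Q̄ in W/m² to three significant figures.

Q̄ ≈ 136 W/m²

cos H₀ = −tan(-29.8°) tan(+9.900°) = 0.1000, H₀ = 1.4707 rad.
Bracket: H₀ sin φ sin δ + cos φ cos δ sin H₀ = 1.4707×-0.49697×0.17193 + 0.86777×0.98511×0.99499 = -0.125663 + 0.850566 = 0.724903.
Q̄ = (S₀/π) × [bracket] = (589/π) × 0.724903 = 135.9 W/m².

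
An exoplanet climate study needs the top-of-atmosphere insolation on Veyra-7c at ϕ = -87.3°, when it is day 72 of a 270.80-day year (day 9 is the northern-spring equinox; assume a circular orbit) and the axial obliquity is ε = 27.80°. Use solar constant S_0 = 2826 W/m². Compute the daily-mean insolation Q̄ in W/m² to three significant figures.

Solar longitude: L_s = 360° × (72 − 9)/270.80 = 83.752°.
sin δ = sin 27.80° × sin 83.752° = 0.46362, so δ = +27.621°.
cos h₀ = −tan(-87.3°) tan(+27.621°) = 11.0954 ≥ 1 ⇒ polar night, h₀ = 0 and Q̄ = 0.

Q̄ ≈ 0.00 W/m²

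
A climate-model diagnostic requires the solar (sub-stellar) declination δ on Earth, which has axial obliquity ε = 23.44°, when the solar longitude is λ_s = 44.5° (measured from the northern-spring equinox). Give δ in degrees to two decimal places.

δ = +16.19°

sin δ = sin ε · sin λ_s = sin 23.44° × sin 44.5° = 0.278814.
δ = arcsin(0.278814) = +16.19°.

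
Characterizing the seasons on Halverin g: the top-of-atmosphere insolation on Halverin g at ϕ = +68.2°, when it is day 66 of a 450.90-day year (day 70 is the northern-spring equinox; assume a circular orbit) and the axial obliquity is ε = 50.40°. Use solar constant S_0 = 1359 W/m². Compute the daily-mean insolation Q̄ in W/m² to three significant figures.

Q̄ ≈ 134 W/m²

Solar longitude: L_s = 360° × (66 − 70)/450.90 = -3.194°, i.e. -3.194° + 360° = 356.806°.
sin δ = sin 50.40° × sin 356.806° = -0.04293, so δ = -2.460°.
cos h₀ = −tan(+68.2°) tan(-2.460°) = 0.1074, h₀ = 1.4632 rad.
Bracket: h₀ sin ϕ sin δ + cos ϕ cos δ sin h₀ = 1.4632×0.92849×-0.04293 + 0.37137×0.99908×0.99421 = -0.058323 + 0.368880 = 0.310557.
Q̄ = (S_0/π) × [bracket] = (1359/π) × 0.310557 = 134.3 W/m².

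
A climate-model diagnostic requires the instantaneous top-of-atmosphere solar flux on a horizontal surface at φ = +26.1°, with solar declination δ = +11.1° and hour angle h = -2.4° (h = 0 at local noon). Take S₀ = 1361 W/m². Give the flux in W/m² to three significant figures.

1.31e+03 W/m²

cos θ_z = sin φ sin δ + cos φ cos δ cos h = 0.084698 + 0.880455 = 0.965153.
Flux = S₀ · cos θ_z = 1361 × 0.965153 = 1314 W/m².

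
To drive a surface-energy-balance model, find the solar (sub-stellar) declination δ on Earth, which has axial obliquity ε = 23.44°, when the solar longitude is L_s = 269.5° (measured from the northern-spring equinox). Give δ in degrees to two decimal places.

sin δ = sin ε · sin L_s = sin 23.44° × sin 269.5° = -0.397773.
δ = arcsin(-0.397773) = -23.44°.

δ = -23.44°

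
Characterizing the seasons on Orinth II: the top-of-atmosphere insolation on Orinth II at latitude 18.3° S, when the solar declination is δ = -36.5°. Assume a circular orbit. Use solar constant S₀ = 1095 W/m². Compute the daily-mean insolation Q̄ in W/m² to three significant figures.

Q̄ ≈ 376 W/m²

cos H₀ = −tan(-18.3°) tan(-36.500°) = -0.2447, H₀ = 1.8180 rad.
Bracket: H₀ sin φ sin δ + cos φ cos δ sin H₀ = 1.8180×-0.31399×-0.59482 + 0.94943×0.80386×0.96959 = 0.339543 + 0.740000 = 1.079543.
Q̄ = (S₀/π) × [bracket] = (1095/π) × 1.079543 = 376.3 W/m².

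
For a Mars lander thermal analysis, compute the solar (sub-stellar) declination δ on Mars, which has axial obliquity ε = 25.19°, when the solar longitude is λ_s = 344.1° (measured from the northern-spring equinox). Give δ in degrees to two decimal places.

sin δ = sin ε · sin λ_s = sin 25.19° × sin 344.1° = -0.116603.
δ = arcsin(-0.116603) = -6.70°.

δ = -6.70°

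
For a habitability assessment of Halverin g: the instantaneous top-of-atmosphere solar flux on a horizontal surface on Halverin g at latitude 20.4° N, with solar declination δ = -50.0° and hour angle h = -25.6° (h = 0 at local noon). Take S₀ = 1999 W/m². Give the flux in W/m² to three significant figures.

cos θ_z = sin φ sin δ + cos φ cos δ cos h = -0.267022 + 0.543330 = 0.276308.
Flux = S₀ · cos θ_z = 1999 × 0.276308 = 552.3 W/m².

552 W/m²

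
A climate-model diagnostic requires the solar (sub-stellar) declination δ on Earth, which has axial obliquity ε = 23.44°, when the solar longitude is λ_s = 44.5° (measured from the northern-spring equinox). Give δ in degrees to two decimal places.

sin δ = sin ε · sin λ_s = sin 23.44° × sin 44.5° = 0.278814.
δ = arcsin(0.278814) = +16.19°.

δ = +16.19°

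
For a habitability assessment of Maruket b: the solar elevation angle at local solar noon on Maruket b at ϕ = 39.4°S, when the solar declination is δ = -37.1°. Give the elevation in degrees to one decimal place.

87.7°

At local noon the hour angle is zero, so the zenith angle equals |ϕ − δ| = |-39.4° − (-37.100°)| = 2.300°.
Elevation = 90° − 2.300° = 87.7°.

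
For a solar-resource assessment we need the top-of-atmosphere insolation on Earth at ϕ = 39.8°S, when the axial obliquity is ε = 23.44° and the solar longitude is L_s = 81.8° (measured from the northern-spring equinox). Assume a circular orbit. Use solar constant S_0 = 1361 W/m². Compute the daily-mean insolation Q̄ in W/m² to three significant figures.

Solar declination: sin δ = sin ε · sin L_s = sin 23.44° × sin 81.8° = 0.39372, so δ = +23.186°.
cos h₀ = −tan(-39.8°) tan(+23.186°) = 0.3569, h₀ = 1.2059 rad.
Bracket: h₀ sin ϕ sin δ + cos ϕ cos δ sin h₀ = 1.2059×-0.64011×0.39372 + 0.76828×0.91923×0.93416 = -0.303916 + 0.659728 = 0.355812.
Q̄ = (S_0/π) × [bracket] = (1361/π) × 0.355812 = 154.1 W/m².

Q̄ ≈ 154 W/m²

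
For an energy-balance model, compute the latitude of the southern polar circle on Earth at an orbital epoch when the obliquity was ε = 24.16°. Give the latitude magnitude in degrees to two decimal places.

The polar circle is the lowest latitude that experiences at least one full rotation of continuous darkness at the northern-summer solstice; it lies at |ϕ| = 90° − ε = 90° − 24.16° = 65.84°.

65.84°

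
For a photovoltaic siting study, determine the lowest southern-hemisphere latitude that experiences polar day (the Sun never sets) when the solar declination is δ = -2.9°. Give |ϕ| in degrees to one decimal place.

|ϕ| = 87.1°

Polar day requires cos h₀ = −tan ϕ tan δ ≤ −1, i.e. tan ϕ tan δ ≥ 1.
The boundary is |tan ϕ| · |tan δ| = 1, so |ϕ| = 90° − |δ| = 90° − 2.9° = 87.1° in the southern hemisphere.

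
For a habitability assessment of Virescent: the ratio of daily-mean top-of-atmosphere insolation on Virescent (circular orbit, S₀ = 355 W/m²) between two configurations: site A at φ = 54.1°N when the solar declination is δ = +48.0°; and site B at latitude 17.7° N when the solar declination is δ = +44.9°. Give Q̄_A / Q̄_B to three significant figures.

Q̄_A / Q̄_B ≈ 1.81

— Configuration A (φ=+54.1°):
cos H₀ = −tan(+54.1°) tan(+48.000°) = -1.5343 ≤ −1 ⇒ polar day, H₀ = π.
Bracket: H₀ sin φ sin δ + cos φ cos δ sin H₀ = 3.1416×0.81004×0.74314 + 0.58637×0.66913×0.00000 = 1.891159 + 0.000000 = 1.891159.
Q̄ = (S₀/π) × [bracket] = (355/π) × 1.891159 = 213.70 W/m².
— Configuration B (φ=+17.7°):
cos H₀ = −tan(+17.7°) tan(+44.900°) = -0.3180, H₀ = 1.8944 rad.
Bracket: H₀ sin φ sin δ + cos φ cos δ sin H₀ = 1.8944×0.30403×0.70587 + 0.95266×0.70834×0.94808 = 0.406549 + 0.639771 = 1.046320.
Q̄ = (S₀/π) × [bracket] = (355/π) × 1.046320 = 118.23 W/m².
Ratio Q̄_A / Q̄_B = 213.70 / 118.23 = 1.807.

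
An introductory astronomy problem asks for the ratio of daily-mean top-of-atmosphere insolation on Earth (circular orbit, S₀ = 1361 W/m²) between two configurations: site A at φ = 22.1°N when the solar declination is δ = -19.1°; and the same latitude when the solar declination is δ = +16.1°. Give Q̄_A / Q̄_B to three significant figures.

Q̄_A / Q̄_B ≈ 0.652

— Configuration A (φ=+22.1°):
cos H₀ = −tan(+22.1°) tan(-19.100°) = 0.1406, H₀ = 1.4297 rad.
Bracket: H₀ sin φ sin δ + cos φ cos δ sin H₀ = 1.4297×0.37622×-0.32722 + 0.92653×0.94495×0.99007 = -0.176006 + 0.866831 = 0.690825.
Q̄ = (S₀/π) × [bracket] = (1361/π) × 0.690825 = 299.28 W/m².
— Configuration B (φ=+22.1°):
cos H₀ = −tan(+22.1°) tan(+16.100°) = -0.1172, H₀ = 1.6883 rad.
Bracket: H₀ sin φ sin δ + cos φ cos δ sin H₀ = 1.6883×0.37622×0.27731 + 0.92653×0.96078×0.99311 = 0.176140 + 0.884058 = 1.060198.
Q̄ = (S₀/π) × [bracket] = (1361/π) × 1.060198 = 459.30 W/m².
Ratio Q̄_A / Q̄_B = 299.28 / 459.30 = 0.6516.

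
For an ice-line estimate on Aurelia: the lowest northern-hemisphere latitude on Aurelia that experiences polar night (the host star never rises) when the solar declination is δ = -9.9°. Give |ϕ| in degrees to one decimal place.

|ϕ| = 80.1°

Polar night requires cos h₀ = −tan ϕ tan δ ≥ 1, i.e. tan ϕ tan δ ≤ −1.
The boundary is |tan ϕ| · |tan δ| = 1, so |ϕ| = 90° − |δ| = 90° − 9.9° = 80.1° in the northern hemisphere.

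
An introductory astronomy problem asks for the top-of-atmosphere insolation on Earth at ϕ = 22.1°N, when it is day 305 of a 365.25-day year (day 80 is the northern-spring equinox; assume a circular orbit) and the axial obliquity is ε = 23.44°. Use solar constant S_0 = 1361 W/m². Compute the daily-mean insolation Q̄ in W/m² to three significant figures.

Solar longitude: L_s = 360° × (305 − 80)/365.25 = 221.766°.
sin δ = sin 23.44° × sin 221.766° = -0.26496, so δ = -15.365°.
cos h₀ = −tan(+22.1°) tan(-15.365°) = 0.1116, h₀ = 1.4590 rad.
Bracket: h₀ sin ϕ sin δ + cos ϕ cos δ sin h₀ = 1.4590×0.37622×-0.26496 + 0.92653×0.96426×0.99376 = -0.145438 + 0.887841 = 0.742403.
Q̄ = (S_0/π) × [bracket] = (1361/π) × 0.742403 = 321.6 W/m².

Q̄ ≈ 322 W/m²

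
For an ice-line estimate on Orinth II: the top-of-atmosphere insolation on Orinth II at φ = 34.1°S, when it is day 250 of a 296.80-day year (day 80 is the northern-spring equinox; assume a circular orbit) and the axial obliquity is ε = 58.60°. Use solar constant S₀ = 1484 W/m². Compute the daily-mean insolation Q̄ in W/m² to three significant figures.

Q̄ ≈ 533 W/m²

Solar longitude: λ_s = 360° × (250 − 80)/296.80 = 206.199°.
sin δ = sin 58.60° × sin 206.199° = -0.37684, so δ = -22.138°.
cos H₀ = −tan(-34.1°) tan(-22.138°) = -0.2754, H₀ = 1.8499 rad.
Bracket: H₀ sin φ sin δ + cos φ cos δ sin H₀ = 1.8499×-0.56064×-0.37684 + 0.82806×0.92628×0.96132 = 0.390831 + 0.737347 = 1.128178.
Q̄ = (S₀/π) × [bracket] = (1484/π) × 1.128178 = 532.9 W/m².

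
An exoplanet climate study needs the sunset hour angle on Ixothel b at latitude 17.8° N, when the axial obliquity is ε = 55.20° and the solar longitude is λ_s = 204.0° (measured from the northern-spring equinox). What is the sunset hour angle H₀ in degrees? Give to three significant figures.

H₀ = 83.5°

Solar declination: sin δ = sin ε · sin λ_s = sin 55.20° × sin 204.0° = -0.33399, so δ = -19.511°.
cos H₀ = −tan φ · tan δ = −tan(+17.8°) × tan(-19.511°) = 0.1138, so H₀ = 1.4568 rad = 83.47°.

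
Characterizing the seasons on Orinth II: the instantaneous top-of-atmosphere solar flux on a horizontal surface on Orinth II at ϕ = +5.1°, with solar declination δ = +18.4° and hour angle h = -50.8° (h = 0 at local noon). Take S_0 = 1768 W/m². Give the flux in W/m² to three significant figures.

1.11e+03 W/m²

cos θ_z = sin ϕ sin δ + cos ϕ cos δ cos h = 0.028059 + 0.597343 = 0.625402.
Flux = S_0 · cos θ_z = 1768 × 0.625402 = 1106 W/m².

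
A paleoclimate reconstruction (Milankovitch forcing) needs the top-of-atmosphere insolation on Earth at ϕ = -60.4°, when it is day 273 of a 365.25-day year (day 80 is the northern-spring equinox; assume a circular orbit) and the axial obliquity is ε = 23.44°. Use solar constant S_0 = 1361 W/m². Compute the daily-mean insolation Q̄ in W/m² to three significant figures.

Q̄ ≈ 257 W/m²

Solar longitude: L_s = 360° × (273 − 80)/365.25 = 190.226°.
sin δ = sin 23.44° × sin 190.226° = -0.07062, so δ = -4.050°.
cos h₀ = −tan(-60.4°) tan(-4.050°) = -0.1246, h₀ = 1.6957 rad.
Bracket: h₀ sin ϕ sin δ + cos ϕ cos δ sin h₀ = 1.6957×-0.86949×-0.07062 + 0.49394×0.99750×0.99220 = 0.104122 + 0.488862 = 0.592984.
Q̄ = (S_0/π) × [bracket] = (1361/π) × 0.592984 = 256.9 W/m².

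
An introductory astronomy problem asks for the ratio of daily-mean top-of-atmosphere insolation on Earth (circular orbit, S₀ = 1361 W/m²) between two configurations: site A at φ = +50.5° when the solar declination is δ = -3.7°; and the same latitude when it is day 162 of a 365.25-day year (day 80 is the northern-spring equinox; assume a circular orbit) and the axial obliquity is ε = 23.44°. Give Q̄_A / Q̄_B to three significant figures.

— Configuration A (φ=+50.5°):
cos H₀ = −tan(+50.5°) tan(-3.700°) = 0.0784, H₀ = 1.4923 rad.
Bracket: H₀ sin φ sin δ + cos φ cos δ sin H₀ = 1.4923×0.77162×-0.06453 + 0.63608×0.99792×0.99692 = -0.074306 + 0.632802 = 0.558496.
Q̄ = (S₀/π) × [bracket] = (1361/π) × 0.558496 = 241.95 W/m².
— Configuration B (φ=+50.5°):
Solar longitude: λ_s = 360° × (162 − 80)/365.25 = 80.821°.
sin δ = sin 23.44° × sin 80.821° = 0.39270, so δ = +23.122°.
cos H₀ = −tan(+50.5°) tan(+23.122°) = -0.5180, H₀ = 2.1153 rad.
Bracket: H₀ sin φ sin δ + cos φ cos δ sin H₀ = 2.1153×0.77162×0.39270 + 0.63608×0.91967×0.85539 = 0.640968 + 0.500389 = 1.141357.
Q̄ = (S₀/π) × [bracket] = (1361/π) × 1.141357 = 494.46 W/m².
Ratio Q̄_A / Q̄_B = 241.95 / 494.46 = 0.4893.

Q̄_A / Q̄_B ≈ 0.489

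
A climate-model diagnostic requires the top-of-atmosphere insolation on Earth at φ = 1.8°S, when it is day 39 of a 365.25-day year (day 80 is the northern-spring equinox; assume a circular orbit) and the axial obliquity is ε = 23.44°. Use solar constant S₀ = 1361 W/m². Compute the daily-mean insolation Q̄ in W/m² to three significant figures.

Solar longitude: λ_s = 360° × (39 − 80)/365.25 = -40.411°, i.e. -40.411° + 360° = 319.589°.
sin δ = sin 23.44° × sin 319.589° = -0.25787, so δ = -14.944°.
cos H₀ = −tan(-1.8°) tan(-14.944°) = -0.0084, H₀ = 1.5792 rad.
Bracket: H₀ sin φ sin δ + cos φ cos δ sin H₀ = 1.5792×-0.03141×-0.25787 + 0.99951×0.96618×0.99996 = 0.012791 + 0.965668 = 0.978459.
Q̄ = (S₀/π) × [bracket] = (1361/π) × 0.978459 = 423.9 W/m².

Q̄ ≈ 424 W/m²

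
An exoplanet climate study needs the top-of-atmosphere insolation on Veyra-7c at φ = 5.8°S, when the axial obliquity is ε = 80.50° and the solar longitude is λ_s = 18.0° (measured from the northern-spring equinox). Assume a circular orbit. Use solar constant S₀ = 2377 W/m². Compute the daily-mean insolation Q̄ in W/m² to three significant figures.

Q̄ ≈ 681 W/m²

Solar declination: sin δ = sin ε · sin λ_s = sin 80.50° × sin 18.0° = 0.30478, so δ = +17.745°.
cos H₀ = −tan(-5.8°) tan(+17.745°) = 0.0325, H₀ = 1.5383 rad.
Bracket: H₀ sin φ sin δ + cos φ cos δ sin H₀ = 1.5383×-0.10106×0.30478 + 0.99488×0.95242×0.99947 = -0.047381 + 0.947041 = 0.899660.
Q̄ = (S₀/π) × [bracket] = (2377/π) × 0.899660 = 680.7 W/m².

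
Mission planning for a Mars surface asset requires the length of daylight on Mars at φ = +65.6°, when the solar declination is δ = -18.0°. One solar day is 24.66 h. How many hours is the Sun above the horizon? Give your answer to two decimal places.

cos H₀ = −tan φ · tan δ = −tan(+65.6°) × tan(-18.000°) = 0.7163, so H₀ = 0.7723 rad = 44.25°.
Daylight = 2H₀/(2π) × 24.66 h = (0.7723/π) × 24.66 = 6.06 h.

6.06 h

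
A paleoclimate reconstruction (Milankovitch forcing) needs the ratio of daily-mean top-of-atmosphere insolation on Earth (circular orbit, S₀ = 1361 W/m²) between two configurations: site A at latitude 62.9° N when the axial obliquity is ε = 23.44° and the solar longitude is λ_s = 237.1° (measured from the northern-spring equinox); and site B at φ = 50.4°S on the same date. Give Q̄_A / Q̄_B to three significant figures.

— Configuration A (φ=+62.9°):
Solar declination: sin δ = sin ε · sin λ_s = sin 23.44° × sin 237.1° = -0.33399, so δ = -19.511°.
cos H₀ = −tan(+62.9°) tan(-19.511°) = 0.6924, H₀ = 0.8059 rad.
Bracket: H₀ sin φ sin δ + cos φ cos δ sin H₀ = 0.8059×0.89021×-0.33399 + 0.45554×0.94258×0.72148 = -0.239611 + 0.309791 = 0.070180.
Q̄ = (S₀/π) × [bracket] = (1361/π) × 0.070180 = 30.403 W/m².
— Configuration B (φ=-50.4°):
cos H₀ = −tan(-50.4°) tan(-19.511°) = -0.4283, H₀ = 2.0134 rad.
Bracket: H₀ sin φ sin δ + cos φ cos δ sin H₀ = 2.0134×-0.77051×-0.33399 + 0.63742×0.94258×0.90363 = 0.518134 + 0.542918 = 1.061052.
Q̄ = (S₀/π) × [bracket] = (1361/π) × 1.061052 = 459.67 W/m².
Ratio Q̄_A / Q̄_B = 30.403 / 459.67 = 0.06614.

Q̄_A / Q̄_B ≈ 0.0661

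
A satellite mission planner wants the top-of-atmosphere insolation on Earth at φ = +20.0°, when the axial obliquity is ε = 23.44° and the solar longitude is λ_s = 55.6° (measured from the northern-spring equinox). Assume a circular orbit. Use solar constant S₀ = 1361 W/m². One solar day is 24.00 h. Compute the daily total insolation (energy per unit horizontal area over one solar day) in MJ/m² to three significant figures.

40.1 MJ/m²

Solar declination: sin δ = sin ε · sin λ_s = sin 23.44° × sin 55.6° = 0.32822, so δ = +19.161°.
cos H₀ = −tan(+20.0°) tan(+19.161°) = -0.1265, H₀ = 1.6976 rad.
Bracket: H₀ sin φ sin δ + cos φ cos δ sin H₀ = 1.6976×0.34202×0.32822 + 0.93969×0.94460×0.99197 = 0.190569 + 0.880503 = 1.071072.
Q̄ = (S₀/π) × [bracket] = (1361/π) × 1.071072 = 464.01 W/m².
Daily total = Q̄ × 24.00 h × 3600 s/h = 464.01 × 24.00 × 3600 / 10⁶ = 40.09 MJ/m².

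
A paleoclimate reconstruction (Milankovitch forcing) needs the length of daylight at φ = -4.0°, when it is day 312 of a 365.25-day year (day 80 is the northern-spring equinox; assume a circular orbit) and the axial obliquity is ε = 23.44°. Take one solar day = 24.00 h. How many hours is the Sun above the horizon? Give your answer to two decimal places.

Solar longitude: λ_s = 360° × (312 − 80)/365.25 = 228.665°.
sin δ = sin 23.44° × sin 228.665° = -0.29869, so δ = -17.379°.
cos H₀ = −tan φ · tan δ = −tan(-4.0°) × tan(-17.379°) = -0.0219, so H₀ = 1.5927 rad = 91.25°.
Daylight = 2H₀/(2π) × 24.00 h = (1.5927/π) × 24.00 = 12.17 h.

12.17 h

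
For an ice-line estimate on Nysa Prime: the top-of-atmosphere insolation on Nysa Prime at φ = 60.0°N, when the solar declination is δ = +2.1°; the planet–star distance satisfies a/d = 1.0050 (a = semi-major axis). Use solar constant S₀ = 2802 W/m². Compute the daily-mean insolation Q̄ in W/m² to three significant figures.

Q̄ ≈ 496 W/m²

cos H₀ = −tan(+60.0°) tan(+2.100°) = -0.0635, H₀ = 1.6344 rad.
Bracket: H₀ sin φ sin δ + cos φ cos δ sin H₀ = 1.6344×0.86603×0.03664 + 0.50000×0.99933×0.99798 = 0.051862 + 0.498656 = 0.550518.
Inverse-square distance factor (a/d)² = 1.0050² = 1.010025.
Q̄ = (S₀/π) × 1.010025 × [bracket] = (2802/π) × 1.010025 × 0.550518 = 495.9 W/m².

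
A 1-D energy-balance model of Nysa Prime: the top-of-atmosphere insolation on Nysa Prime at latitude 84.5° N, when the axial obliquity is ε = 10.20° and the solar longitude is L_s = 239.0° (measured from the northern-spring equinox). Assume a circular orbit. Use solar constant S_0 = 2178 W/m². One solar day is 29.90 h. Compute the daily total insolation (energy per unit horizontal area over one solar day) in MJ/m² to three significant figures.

0.00 MJ/m²

Solar declination: sin δ = sin ε · sin L_s = sin 10.20° × sin 239.0° = -0.15179, so δ = -8.731°.
cos h₀ = −tan(+84.5°) tan(-8.731°) = 1.5949 ≥ 1 ⇒ polar night, h₀ = 0 and Q̄ = 0.
Daily total = Q̄ × 29.90 h × 3600 s/h = 0.00 MJ/m².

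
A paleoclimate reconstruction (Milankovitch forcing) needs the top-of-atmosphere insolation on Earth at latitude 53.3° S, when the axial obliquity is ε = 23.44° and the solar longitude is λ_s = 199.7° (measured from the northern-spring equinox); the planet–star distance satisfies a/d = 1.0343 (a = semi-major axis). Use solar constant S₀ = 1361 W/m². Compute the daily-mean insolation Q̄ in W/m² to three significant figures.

Q̄ ≈ 357 W/m²

Solar declination: sin δ = sin ε · sin λ_s = sin 23.44° × sin 199.7° = -0.13409, so δ = -7.706°.
cos H₀ = −tan(-53.3°) tan(-7.706°) = -0.1815, H₀ = 1.7533 rad.
Bracket: H₀ sin φ sin δ + cos φ cos δ sin H₀ = 1.7533×-0.80178×-0.13409 + 0.59763×0.99097×0.98338 = 0.188498 + 0.582390 = 0.770888.
Inverse-square distance factor (a/d)² = 1.0343² = 1.069776.
Q̄ = (S₀/π) × 1.069776 × [bracket] = (1361/π) × 1.069776 × 0.770888 = 357.3 W/m².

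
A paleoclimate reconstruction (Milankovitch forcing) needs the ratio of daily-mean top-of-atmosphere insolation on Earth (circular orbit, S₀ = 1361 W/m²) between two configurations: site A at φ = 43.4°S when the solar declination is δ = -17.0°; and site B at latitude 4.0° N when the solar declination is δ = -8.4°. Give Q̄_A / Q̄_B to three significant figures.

Q̄_A / Q̄_B ≈ 1.07

— Configuration A (φ=-43.4°):
cos H₀ = −tan(-43.4°) tan(-17.000°) = -0.2891, H₀ = 1.8641 rad.
Bracket: H₀ sin φ sin δ + cos φ cos δ sin H₀ = 1.8641×-0.68709×-0.29237 + 0.72657×0.95630×0.95729 = 0.374469 + 0.665143 = 1.039612.
Q̄ = (S₀/π) × [bracket] = (1361/π) × 1.039612 = 450.38 W/m².
— Configuration B (φ=+4.0°):
cos H₀ = −tan(+4.0°) tan(-8.400°) = 0.0103, H₀ = 1.5605 rad.
Bracket: H₀ sin φ sin δ + cos φ cos δ sin H₀ = 1.5605×0.06976×-0.14608 + 0.99756×0.98927×0.99995 = -0.015902 + 0.986807 = 0.970905.
Q̄ = (S₀/π) × [bracket] = (1361/π) × 0.970905 = 420.62 W/m².
Ratio Q̄_A / Q̄_B = 450.38 / 420.62 = 1.071.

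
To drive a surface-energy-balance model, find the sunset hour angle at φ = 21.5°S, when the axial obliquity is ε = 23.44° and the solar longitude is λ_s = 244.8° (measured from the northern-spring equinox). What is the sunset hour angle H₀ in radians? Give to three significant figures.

H₀ = 1.72 rad

Solar declination: sin δ = sin ε · sin λ_s = sin 23.44° × sin 244.8° = -0.35993, so δ = -21.096°.
cos H₀ = −tan φ · tan δ = −tan(-21.5°) × tan(-21.096°) = -0.1520, so H₀ = 1.7234 rad = 98.74°.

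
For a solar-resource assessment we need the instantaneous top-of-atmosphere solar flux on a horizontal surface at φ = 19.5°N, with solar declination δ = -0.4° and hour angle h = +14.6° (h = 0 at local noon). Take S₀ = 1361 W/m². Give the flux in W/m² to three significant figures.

cos θ_z = sin φ sin δ + cos φ cos δ cos h = -0.002330 + 0.912181 = 0.909851.
Flux = S₀ · cos θ_z = 1361 × 0.909851 = 1238 W/m².

1.24e+03 W/m²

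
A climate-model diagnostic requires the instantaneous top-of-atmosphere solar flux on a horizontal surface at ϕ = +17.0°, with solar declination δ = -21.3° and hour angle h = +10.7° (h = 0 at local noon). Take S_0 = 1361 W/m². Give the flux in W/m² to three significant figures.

cos θ_z = sin ϕ sin δ + cos ϕ cos δ cos h = -0.106204 + 0.875489 = 0.769285.
Flux = S_0 · cos θ_z = 1361 × 0.769285 = 1047 W/m².

1.05e+03 W/m²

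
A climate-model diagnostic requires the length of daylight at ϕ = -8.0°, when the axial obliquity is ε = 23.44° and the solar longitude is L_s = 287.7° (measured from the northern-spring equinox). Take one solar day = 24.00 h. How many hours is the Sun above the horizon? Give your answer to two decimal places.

Solar declination: sin δ = sin ε · sin L_s = sin 23.44° × sin 287.7° = -0.37896, so δ = -22.269°.
cos h₀ = −tan ϕ · tan δ = −tan(-8.0°) × tan(-22.269°) = -0.0576, so h₀ = 1.6284 rad = 93.30°.
Daylight = 2h₀/(2π) × 24.00 h = (1.6284/π) × 24.00 = 12.44 h.

12.44 h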